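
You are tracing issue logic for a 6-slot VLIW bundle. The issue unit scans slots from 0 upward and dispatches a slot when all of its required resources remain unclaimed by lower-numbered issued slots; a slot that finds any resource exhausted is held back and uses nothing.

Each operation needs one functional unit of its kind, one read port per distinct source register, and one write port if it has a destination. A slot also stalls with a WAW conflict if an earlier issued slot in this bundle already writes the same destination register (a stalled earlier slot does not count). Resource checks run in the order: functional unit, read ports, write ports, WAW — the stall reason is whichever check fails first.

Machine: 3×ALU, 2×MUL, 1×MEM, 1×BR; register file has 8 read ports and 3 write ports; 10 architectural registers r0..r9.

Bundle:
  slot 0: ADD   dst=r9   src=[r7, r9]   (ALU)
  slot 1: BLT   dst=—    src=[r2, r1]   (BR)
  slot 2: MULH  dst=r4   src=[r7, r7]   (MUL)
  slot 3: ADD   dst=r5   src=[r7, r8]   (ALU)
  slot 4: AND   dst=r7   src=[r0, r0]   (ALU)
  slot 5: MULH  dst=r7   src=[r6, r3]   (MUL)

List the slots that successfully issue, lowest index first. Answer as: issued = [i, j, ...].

[0] ALU needs rd=2 wr=1: ok; after: ALU=2 MUL=2 MEM=1 BR=1, R=6, W=2
[1] BR needs rd=2 wr=0: ok; after: ALU=2 MUL=2 MEM=1 BR=0, R=4, W=2
[2] MUL needs rd=1 wr=1: ok; after: ALU=2 MUL=1 MEM=1 BR=0, R=3, W=1
[3] ALU needs rd=2 wr=1: ok; after: ALU=1 MUL=1 MEM=1 BR=0, R=1, W=0
[4] ALU needs rd=1 wr=1: WR_PORT; after: ALU=1 MUL=1 MEM=1 BR=0, R=1, W=0
[5] MUL needs rd=2 wr=1: RD_PORT; after: ALU=1 MUL=1 MEM=1 BR=0, R=1, W=0

issued = [0, 1, 2, 3]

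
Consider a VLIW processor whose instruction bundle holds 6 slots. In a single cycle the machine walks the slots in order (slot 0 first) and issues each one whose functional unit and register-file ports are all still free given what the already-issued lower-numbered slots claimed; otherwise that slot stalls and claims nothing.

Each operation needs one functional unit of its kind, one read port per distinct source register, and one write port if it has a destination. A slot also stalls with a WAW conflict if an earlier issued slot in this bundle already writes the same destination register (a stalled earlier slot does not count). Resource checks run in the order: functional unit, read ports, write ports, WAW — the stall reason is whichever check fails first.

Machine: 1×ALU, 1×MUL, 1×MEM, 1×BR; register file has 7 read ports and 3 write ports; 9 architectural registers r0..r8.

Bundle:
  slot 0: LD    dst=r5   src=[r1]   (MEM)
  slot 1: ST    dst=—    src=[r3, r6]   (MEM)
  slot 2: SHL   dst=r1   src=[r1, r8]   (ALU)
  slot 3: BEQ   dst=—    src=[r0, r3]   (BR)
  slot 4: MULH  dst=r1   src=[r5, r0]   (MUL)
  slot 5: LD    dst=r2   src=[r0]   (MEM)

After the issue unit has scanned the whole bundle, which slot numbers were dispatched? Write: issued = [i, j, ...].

issued = [0, 2, 3]

#0 MEM src=r1 dispatched  <A:1 Mu:1 Ld:0 B:1 rd:6 wr:2>
#1 MEM src=r3,r6 held:FU  <A:1 Mu:1 Ld:0 B:1 rd:6 wr:2>
#2 ALU src=r1,r8 dispatched  <A:0 Mu:1 Ld:0 B:1 rd:4 wr:1>
#3 BR src=r0,r3 dispatched  <A:0 Mu:1 Ld:0 B:0 rd:2 wr:1>
#4 MUL src=r5,r0 held:WAW  <A:0 Mu:1 Ld:0 B:0 rd:2 wr:1>
#5 MEM src=r0 held:FU  <A:0 Mu:1 Ld:0 B:0 rd:2 wr:1>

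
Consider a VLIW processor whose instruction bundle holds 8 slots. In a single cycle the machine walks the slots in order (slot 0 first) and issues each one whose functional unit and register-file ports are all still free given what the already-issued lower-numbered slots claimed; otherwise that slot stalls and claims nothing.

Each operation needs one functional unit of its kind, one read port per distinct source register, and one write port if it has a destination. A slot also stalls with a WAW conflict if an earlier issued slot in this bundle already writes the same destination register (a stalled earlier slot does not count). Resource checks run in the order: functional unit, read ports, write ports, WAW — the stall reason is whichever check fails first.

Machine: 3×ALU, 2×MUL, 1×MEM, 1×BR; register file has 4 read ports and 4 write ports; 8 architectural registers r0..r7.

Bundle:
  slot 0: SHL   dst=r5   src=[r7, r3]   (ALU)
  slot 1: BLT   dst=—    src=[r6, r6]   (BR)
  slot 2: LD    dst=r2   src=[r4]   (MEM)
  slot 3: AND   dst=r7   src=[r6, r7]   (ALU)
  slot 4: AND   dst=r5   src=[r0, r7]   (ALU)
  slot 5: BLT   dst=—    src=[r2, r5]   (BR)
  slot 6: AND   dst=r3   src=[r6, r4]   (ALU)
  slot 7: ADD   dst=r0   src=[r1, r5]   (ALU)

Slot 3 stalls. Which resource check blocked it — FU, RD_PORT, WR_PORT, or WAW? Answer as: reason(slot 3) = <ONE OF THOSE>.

reason(slot 3) = RD_PORT

  0. ALU→r5 ⇒ go  {2A/2Mu/1Ld/1B | 2r 3w}
  1. BR ⇒ go  {2A/2Mu/1Ld/0B | 1r 3w}
  2. MEM→r2 ⇒ go  {2A/2Mu/0Ld/0B | 0r 2w}
  3. ALU→r7 ⇒ no(RD_PORT)  {2A/2Mu/0Ld/0B | 0r 2w}
  4. ALU→r5 ⇒ no(RD_PORT)  {2A/2Mu/0Ld/0B | 0r 2w}
  5. BR ⇒ no(FU)  {2A/2Mu/0Ld/0B | 0r 2w}
  6. ALU→r3 ⇒ no(RD_PORT)  {2A/2Mu/0Ld/0B | 0r 2w}
  7. ALU→r0 ⇒ no(RD_PORT)  {2A/2Mu/0Ld/0B | 0r 2w}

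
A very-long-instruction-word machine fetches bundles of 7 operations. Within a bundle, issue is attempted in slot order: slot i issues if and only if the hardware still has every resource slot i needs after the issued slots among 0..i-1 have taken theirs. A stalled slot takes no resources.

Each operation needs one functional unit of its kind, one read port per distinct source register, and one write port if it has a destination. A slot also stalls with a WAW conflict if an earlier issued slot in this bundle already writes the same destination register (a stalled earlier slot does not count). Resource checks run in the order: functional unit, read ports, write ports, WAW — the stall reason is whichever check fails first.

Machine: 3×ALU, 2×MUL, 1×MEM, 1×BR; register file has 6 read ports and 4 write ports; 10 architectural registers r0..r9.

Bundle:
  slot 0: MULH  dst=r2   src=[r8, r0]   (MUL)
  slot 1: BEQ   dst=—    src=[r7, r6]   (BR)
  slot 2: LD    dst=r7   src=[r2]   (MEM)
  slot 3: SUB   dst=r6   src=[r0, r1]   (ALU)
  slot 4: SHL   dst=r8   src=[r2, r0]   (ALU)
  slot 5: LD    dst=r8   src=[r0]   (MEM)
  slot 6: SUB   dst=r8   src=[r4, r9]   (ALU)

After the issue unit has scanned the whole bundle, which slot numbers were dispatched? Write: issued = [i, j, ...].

#0 MUL src=r8,r0 dispatched  <A:3 Mu:1 Ld:1 B:1 rd:4 wr:3>
#1 BR src=r7,r6 dispatched  <A:3 Mu:1 Ld:1 B:0 rd:2 wr:3>
#2 MEM src=r2 dispatched  <A:3 Mu:1 Ld:0 B:0 rd:1 wr:2>
#3 ALU src=r0,r1 held:RD_PORT  <A:3 Mu:1 Ld:0 B:0 rd:1 wr:2>
#4 ALU src=r2,r0 held:RD_PORT  <A:3 Mu:1 Ld:0 B:0 rd:1 wr:2>
#5 MEM src=r0 held:FU  <A:3 Mu:1 Ld:0 B:0 rd:1 wr:2>
#6 ALU src=r4,r9 held:RD_PORT  <A:3 Mu:1 Ld:0 B:0 rd:1 wr:2>

issued = [0, 1, 2]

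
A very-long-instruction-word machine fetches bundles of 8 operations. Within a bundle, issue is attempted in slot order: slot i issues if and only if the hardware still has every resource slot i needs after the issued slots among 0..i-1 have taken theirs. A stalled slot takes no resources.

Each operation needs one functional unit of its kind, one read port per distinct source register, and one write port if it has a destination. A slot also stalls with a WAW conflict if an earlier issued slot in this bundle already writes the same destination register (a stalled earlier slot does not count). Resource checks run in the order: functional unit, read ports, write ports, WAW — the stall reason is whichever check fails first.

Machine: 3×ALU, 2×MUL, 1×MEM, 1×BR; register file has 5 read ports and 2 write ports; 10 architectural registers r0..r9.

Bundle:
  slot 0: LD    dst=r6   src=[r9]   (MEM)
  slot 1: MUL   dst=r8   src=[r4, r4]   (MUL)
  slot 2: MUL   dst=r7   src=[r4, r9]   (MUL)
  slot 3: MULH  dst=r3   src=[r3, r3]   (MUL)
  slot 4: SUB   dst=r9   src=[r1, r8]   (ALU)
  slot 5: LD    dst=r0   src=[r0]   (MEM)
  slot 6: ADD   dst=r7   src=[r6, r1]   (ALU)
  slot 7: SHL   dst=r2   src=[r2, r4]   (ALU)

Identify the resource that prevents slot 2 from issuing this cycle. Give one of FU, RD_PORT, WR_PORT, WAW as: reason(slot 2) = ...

slot 0 (MEM): ISSUE — free A3,Mu2,Ld0,B1 rp4 wp1
slot 1 (MUL): ISSUE — free A3,Mu1,Ld0,B1 rp3 wp0
slot 2 (MUL): stall WR_PORT — free A3,Mu1,Ld0,B1 rp3 wp0
slot 3 (MUL): stall WR_PORT — free A3,Mu1,Ld0,B1 rp3 wp0
slot 4 (ALU): stall WR_PORT — free A3,Mu1,Ld0,B1 rp3 wp0
slot 5 (MEM): stall FU — free A3,Mu1,Ld0,B1 rp3 wp0
slot 6 (ALU): stall WR_PORT — free A3,Mu1,Ld0,B1 rp3 wp0
slot 7 (ALU): stall WR_PORT — free A3,Mu1,Ld0,B1 rp3 wp0

reason(slot 2) = WR_PORT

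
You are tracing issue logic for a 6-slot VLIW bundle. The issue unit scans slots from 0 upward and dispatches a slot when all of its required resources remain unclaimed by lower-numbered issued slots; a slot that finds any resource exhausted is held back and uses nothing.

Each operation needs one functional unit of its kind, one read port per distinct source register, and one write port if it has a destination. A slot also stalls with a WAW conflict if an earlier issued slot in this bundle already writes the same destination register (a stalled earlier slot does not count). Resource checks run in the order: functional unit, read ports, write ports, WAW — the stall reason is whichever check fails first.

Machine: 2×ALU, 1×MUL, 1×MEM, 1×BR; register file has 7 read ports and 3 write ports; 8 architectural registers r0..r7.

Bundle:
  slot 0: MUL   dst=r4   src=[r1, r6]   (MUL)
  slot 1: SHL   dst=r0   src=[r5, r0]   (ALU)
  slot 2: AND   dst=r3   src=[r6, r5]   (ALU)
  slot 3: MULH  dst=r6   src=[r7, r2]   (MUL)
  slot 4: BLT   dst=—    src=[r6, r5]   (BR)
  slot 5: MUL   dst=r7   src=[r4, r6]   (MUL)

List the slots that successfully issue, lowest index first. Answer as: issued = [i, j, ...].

issued = [0, 1, 2]

  0. MUL→r4 ⇒ go  {2A/0Mu/1Ld/1B | 5r 2w}
  1. ALU→r0 ⇒ go  {1A/0Mu/1Ld/1B | 3r 1w}
  2. ALU→r3 ⇒ go  {0A/0Mu/1Ld/1B | 1r 0w}
  3. MUL→r6 ⇒ no(FU)  {0A/0Mu/1Ld/1B | 1r 0w}
  4. BR ⇒ no(RD_PORT)  {0A/0Mu/1Ld/1B | 1r 0w}
  5. MUL→r7 ⇒ no(FU)  {0A/0Mu/1Ld/1B | 1r 0w}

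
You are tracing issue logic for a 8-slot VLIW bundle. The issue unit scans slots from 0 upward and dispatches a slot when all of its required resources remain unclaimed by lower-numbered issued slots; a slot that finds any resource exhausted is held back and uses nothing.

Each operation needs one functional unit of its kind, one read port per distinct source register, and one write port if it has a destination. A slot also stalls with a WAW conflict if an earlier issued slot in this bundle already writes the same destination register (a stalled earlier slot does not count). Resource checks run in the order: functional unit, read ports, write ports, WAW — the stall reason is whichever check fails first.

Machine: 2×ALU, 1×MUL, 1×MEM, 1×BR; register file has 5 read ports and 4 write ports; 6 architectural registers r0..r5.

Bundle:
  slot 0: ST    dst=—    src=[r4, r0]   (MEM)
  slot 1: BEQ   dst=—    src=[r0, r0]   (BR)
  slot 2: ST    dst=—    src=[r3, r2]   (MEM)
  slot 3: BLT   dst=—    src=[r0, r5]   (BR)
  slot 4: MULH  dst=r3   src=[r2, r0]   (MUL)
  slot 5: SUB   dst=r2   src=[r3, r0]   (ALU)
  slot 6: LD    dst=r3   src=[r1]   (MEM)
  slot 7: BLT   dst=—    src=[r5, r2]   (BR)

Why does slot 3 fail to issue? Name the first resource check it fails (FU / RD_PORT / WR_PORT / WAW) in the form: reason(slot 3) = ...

reason(slot 3) = FU

(0) want 1×MEM +2rd +0wr — yes → AL2|MU1|ME0|BR1|rd3|wr4
(1) want 1×BR +1rd +0wr — yes → AL2|MU1|ME0|BR0|rd2|wr4
(2) want 1×MEM +2rd +0wr — FU → AL2|MU1|ME0|BR0|rd2|wr4
(3) want 1×BR +2rd +0wr — FU → AL2|MU1|ME0|BR0|rd2|wr4
(4) want 1×MUL +2rd +1wr — yes → AL2|MU0|ME0|BR0|rd0|wr3
(5) want 1×ALU +2rd +1wr — RD_PORT → AL2|MU0|ME0|BR0|rd0|wr3
(6) want 1×MEM +1rd +1wr — FU → AL2|MU0|ME0|BR0|rd0|wr3
(7) want 1×BR +2rd +0wr — FU → AL2|MU0|ME0|BR0|rd0|wr3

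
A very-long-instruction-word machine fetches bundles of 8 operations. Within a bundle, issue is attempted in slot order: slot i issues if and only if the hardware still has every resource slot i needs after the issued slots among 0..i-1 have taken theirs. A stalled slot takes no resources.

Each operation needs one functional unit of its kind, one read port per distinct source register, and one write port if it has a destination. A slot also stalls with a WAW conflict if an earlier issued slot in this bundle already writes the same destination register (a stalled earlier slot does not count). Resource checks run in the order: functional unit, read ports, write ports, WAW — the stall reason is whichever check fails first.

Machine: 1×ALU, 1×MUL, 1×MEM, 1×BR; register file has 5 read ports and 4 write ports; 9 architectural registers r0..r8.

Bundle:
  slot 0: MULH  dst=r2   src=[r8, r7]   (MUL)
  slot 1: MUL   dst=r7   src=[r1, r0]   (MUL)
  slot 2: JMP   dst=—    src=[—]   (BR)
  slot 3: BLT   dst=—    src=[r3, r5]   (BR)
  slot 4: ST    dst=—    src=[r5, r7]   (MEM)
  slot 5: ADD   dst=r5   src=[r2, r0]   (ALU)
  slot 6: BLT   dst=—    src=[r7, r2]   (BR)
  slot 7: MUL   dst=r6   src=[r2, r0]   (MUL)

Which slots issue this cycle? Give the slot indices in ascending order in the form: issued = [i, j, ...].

[0] MUL needs rd=2 wr=1: ok; after: ALU=1 MUL=0 MEM=1 BR=1, R=3, W=3
[1] MUL needs rd=2 wr=1: FU; after: ALU=1 MUL=0 MEM=1 BR=1, R=3, W=3
[2] BR needs rd=0 wr=0: ok; after: ALU=1 MUL=0 MEM=1 BR=0, R=3, W=3
[3] BR needs rd=2 wr=0: FU; after: ALU=1 MUL=0 MEM=1 BR=0, R=3, W=3
[4] MEM needs rd=2 wr=0: ok; after: ALU=1 MUL=0 MEM=0 BR=0, R=1, W=3
[5] ALU needs rd=2 wr=1: RD_PORT; after: ALU=1 MUL=0 MEM=0 BR=0, R=1, W=3
[6] BR needs rd=2 wr=0: FU; after: ALU=1 MUL=0 MEM=0 BR=0, R=1, W=3
[7] MUL needs rd=2 wr=1: FU; after: ALU=1 MUL=0 MEM=0 BR=0, R=1, W=3

issued = [0, 2, 4]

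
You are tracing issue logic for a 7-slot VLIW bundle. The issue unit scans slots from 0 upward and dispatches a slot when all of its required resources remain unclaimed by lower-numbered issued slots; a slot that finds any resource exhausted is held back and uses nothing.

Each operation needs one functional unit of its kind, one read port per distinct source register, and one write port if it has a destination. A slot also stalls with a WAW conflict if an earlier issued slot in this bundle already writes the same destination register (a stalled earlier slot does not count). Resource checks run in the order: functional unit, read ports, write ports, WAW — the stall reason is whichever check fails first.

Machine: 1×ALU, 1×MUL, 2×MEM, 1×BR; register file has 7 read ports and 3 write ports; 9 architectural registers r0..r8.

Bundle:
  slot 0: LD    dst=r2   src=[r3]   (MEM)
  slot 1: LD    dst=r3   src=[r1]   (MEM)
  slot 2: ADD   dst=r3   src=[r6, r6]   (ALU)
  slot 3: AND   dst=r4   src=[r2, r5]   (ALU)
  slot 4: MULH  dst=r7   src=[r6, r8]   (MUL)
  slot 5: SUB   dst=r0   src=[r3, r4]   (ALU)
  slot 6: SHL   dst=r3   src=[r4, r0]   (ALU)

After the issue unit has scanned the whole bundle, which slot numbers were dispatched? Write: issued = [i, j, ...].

issued = [0, 1, 3]

[0] MEM needs rd=1 wr=1: ok; after: ALU=1 MUL=1 MEM=1 BR=1, R=6, W=2
[1] MEM needs rd=1 wr=1: ok; after: ALU=1 MUL=1 MEM=0 BR=1, R=5, W=1
[2] ALU needs rd=1 wr=1: WAW; after: ALU=1 MUL=1 MEM=0 BR=1, R=5, W=1
[3] ALU needs rd=2 wr=1: ok; after: ALU=0 MUL=1 MEM=0 BR=1, R=3, W=0
[4] MUL needs rd=2 wr=1: WR_PORT; after: ALU=0 MUL=1 MEM=0 BR=1, R=3, W=0
[5] ALU needs rd=2 wr=1: FU; after: ALU=0 MUL=1 MEM=0 BR=1, R=3, W=0
[6] ALU needs rd=2 wr=1: FU; after: ALU=0 MUL=1 MEM=0 BR=1, R=3, W=0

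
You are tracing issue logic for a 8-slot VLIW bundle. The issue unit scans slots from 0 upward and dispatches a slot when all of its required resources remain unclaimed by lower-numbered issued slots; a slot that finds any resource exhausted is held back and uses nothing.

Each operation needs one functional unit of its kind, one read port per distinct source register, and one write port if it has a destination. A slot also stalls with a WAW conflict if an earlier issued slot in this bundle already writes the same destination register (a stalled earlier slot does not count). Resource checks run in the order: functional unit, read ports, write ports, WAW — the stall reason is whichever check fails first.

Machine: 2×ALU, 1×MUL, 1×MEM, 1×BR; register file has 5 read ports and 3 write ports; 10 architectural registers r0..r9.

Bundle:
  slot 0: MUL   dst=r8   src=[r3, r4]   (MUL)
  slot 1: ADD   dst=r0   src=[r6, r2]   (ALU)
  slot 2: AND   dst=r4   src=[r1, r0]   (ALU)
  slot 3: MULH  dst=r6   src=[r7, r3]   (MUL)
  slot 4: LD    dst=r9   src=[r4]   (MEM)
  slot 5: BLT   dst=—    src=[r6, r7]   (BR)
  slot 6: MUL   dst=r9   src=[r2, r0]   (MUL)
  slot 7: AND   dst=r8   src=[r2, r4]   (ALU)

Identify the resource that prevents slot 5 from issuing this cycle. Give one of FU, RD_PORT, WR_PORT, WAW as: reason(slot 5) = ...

reason(slot 5) = RD_PORT

slot 0 (MUL): ISSUE — free A2,Mu0,Ld1,B1 rp3 wp2
slot 1 (ALU): ISSUE — free A1,Mu0,Ld1,B1 rp1 wp1
slot 2 (ALU): stall RD_PORT — free A1,Mu0,Ld1,B1 rp1 wp1
slot 3 (MUL): stall FU — free A1,Mu0,Ld1,B1 rp1 wp1
slot 4 (MEM): ISSUE — free A1,Mu0,Ld0,B1 rp0 wp0
slot 5 (BR): stall RD_PORT — free A1,Mu0,Ld0,B1 rp0 wp0
slot 6 (MUL): stall FU — free A1,Mu0,Ld0,B1 rp0 wp0
slot 7 (ALU): stall RD_PORT — free A1,Mu0,Ld0,B1 rp0 wp0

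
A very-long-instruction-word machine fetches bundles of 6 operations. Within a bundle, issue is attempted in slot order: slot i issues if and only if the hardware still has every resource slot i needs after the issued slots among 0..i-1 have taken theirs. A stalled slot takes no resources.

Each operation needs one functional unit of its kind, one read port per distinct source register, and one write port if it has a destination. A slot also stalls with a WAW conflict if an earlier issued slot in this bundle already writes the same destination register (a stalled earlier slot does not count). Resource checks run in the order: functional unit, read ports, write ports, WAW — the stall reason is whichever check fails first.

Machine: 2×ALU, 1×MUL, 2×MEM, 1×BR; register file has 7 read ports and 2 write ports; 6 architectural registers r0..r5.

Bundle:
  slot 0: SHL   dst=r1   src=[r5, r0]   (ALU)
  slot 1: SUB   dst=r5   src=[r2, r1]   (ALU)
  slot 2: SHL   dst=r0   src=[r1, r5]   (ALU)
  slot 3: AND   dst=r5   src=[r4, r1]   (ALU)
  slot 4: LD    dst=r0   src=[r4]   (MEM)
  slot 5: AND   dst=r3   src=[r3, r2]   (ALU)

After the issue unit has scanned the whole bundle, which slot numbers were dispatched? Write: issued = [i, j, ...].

slot 0 (ALU): ISSUE — free A1,Mu1,Ld2,B1 rp5 wp1
slot 1 (ALU): ISSUE — free A0,Mu1,Ld2,B1 rp3 wp0
slot 2 (ALU): stall FU — free A0,Mu1,Ld2,B1 rp3 wp0
slot 3 (ALU): stall FU — free A0,Mu1,Ld2,B1 rp3 wp0
slot 4 (MEM): stall WR_PORT — free A0,Mu1,Ld2,B1 rp3 wp0
slot 5 (ALU): stall FU — free A0,Mu1,Ld2,B1 rp3 wp0

issued = [0, 1]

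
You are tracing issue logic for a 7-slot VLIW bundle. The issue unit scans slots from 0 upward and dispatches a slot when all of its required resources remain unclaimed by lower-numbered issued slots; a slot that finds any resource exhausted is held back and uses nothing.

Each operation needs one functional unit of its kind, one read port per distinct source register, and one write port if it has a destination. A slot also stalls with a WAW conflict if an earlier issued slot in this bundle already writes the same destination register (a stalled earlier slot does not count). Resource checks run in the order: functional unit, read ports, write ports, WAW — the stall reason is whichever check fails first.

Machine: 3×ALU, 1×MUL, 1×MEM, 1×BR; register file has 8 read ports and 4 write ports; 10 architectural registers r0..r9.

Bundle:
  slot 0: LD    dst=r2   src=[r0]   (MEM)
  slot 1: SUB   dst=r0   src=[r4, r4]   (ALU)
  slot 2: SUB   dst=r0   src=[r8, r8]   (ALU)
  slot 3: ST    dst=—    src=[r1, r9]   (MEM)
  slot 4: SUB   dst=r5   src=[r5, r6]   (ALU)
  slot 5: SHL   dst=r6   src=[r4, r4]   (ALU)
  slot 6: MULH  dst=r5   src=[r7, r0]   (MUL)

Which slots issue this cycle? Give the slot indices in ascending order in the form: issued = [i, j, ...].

issued = [0, 1, 4, 5]

slot 0 (MEM): ISSUE — free A3,Mu1,Ld0,B1 rp7 wp3
slot 1 (ALU): ISSUE — free A2,Mu1,Ld0,B1 rp6 wp2
slot 2 (ALU): stall WAW — free A2,Mu1,Ld0,B1 rp6 wp2
slot 3 (MEM): stall FU — free A2,Mu1,Ld0,B1 rp6 wp2
slot 4 (ALU): ISSUE — free A1,Mu1,Ld0,B1 rp4 wp1
slot 5 (ALU): ISSUE — free A0,Mu1,Ld0,B1 rp3 wp0
slot 6 (MUL): stall WR_PORT — free A0,Mu1,Ld0,B1 rp3 wp0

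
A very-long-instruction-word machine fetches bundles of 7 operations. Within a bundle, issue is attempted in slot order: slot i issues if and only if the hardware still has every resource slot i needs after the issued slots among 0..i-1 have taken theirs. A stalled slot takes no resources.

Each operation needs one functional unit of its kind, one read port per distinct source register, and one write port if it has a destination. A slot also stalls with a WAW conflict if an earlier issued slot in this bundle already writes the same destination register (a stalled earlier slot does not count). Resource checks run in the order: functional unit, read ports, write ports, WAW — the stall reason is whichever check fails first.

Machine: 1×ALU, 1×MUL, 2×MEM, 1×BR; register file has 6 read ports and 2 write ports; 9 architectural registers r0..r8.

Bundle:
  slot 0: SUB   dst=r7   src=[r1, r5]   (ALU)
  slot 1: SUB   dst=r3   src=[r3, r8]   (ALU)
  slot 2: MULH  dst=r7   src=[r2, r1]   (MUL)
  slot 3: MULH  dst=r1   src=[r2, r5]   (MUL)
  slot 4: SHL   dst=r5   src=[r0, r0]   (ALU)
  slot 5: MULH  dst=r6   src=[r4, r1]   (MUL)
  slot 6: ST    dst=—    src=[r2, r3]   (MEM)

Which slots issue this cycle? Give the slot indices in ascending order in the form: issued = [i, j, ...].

issued = [0, 3, 6]

  0. ALU→r7 ⇒ go  {0A/1Mu/2Ld/1B | 4r 1w}
  1. ALU→r3 ⇒ no(FU)  {0A/1Mu/2Ld/1B | 4r 1w}
  2. MUL→r7 ⇒ no(WAW)  {0A/1Mu/2Ld/1B | 4r 1w}
  3. MUL→r1 ⇒ go  {0A/0Mu/2Ld/1B | 2r 0w}
  4. ALU→r5 ⇒ no(FU)  {0A/0Mu/2Ld/1B | 2r 0w}
  5. MUL→r6 ⇒ no(FU)  {0A/0Mu/2Ld/1B | 2r 0w}
  6. MEM ⇒ go  {0A/0Mu/1Ld/1B | 0r 0w}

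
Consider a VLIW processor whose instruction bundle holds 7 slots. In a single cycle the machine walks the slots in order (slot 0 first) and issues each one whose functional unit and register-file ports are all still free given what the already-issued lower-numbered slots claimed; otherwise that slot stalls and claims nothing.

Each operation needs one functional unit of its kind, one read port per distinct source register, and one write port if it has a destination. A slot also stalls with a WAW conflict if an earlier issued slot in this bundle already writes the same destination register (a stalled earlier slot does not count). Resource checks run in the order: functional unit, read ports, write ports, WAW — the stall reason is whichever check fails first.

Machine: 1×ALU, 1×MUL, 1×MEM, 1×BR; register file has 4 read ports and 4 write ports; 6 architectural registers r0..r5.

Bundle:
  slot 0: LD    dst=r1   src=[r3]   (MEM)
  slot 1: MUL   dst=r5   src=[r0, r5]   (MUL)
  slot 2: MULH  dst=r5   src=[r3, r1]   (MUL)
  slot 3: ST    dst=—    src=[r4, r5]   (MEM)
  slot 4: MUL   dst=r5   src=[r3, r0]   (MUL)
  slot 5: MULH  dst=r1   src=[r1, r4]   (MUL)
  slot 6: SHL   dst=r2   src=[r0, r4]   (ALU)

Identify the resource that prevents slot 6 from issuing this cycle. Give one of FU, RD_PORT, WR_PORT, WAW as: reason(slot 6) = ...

[0] MEM needs rd=1 wr=1: ok; after: ALU=1 MUL=1 MEM=0 BR=1, R=3, W=3
[1] MUL needs rd=2 wr=1: ok; after: ALU=1 MUL=0 MEM=0 BR=1, R=1, W=2
[2] MUL needs rd=2 wr=1: FU; after: ALU=1 MUL=0 MEM=0 BR=1, R=1, W=2
[3] MEM needs rd=2 wr=0: FU; after: ALU=1 MUL=0 MEM=0 BR=1, R=1, W=2
[4] MUL needs rd=2 wr=1: FU; after: ALU=1 MUL=0 MEM=0 BR=1, R=1, W=2
[5] MUL needs rd=2 wr=1: FU; after: ALU=1 MUL=0 MEM=0 BR=1, R=1, W=2
[6] ALU needs rd=2 wr=1: RD_PORT; after: ALU=1 MUL=0 MEM=0 BR=1, R=1, W=2

reason(slot 6) = RD_PORT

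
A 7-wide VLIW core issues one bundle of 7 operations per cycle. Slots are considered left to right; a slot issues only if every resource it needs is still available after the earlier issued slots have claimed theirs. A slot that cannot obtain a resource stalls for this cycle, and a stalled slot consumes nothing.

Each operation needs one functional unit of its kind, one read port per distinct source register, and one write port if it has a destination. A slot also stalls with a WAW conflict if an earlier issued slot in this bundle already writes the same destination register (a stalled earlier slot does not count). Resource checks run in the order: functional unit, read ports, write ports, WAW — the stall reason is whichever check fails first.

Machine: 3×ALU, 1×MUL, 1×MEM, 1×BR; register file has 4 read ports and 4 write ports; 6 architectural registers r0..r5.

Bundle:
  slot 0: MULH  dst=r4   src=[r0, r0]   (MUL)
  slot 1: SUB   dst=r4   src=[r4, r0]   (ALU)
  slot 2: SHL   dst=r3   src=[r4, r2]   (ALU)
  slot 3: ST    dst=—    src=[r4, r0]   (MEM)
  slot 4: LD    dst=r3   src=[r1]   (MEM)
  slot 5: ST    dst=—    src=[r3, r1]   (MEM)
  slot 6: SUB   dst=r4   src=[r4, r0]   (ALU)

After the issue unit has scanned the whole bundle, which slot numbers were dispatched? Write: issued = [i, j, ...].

[0] MUL needs rd=1 wr=1: ok; after: ALU=3 MUL=0 MEM=1 BR=1, R=3, W=3
[1] ALU needs rd=2 wr=1: WAW; after: ALU=3 MUL=0 MEM=1 BR=1, R=3, W=3
[2] ALU needs rd=2 wr=1: ok; after: ALU=2 MUL=0 MEM=1 BR=1, R=1, W=2
[3] MEM needs rd=2 wr=0: RD_PORT; after: ALU=2 MUL=0 MEM=1 BR=1, R=1, W=2
[4] MEM needs rd=1 wr=1: WAW; after: ALU=2 MUL=0 MEM=1 BR=1, R=1, W=2
[5] MEM needs rd=2 wr=0: RD_PORT; after: ALU=2 MUL=0 MEM=1 BR=1, R=1, W=2
[6] ALU needs rd=2 wr=1: RD_PORT; after: ALU=2 MUL=0 MEM=1 BR=1, R=1, W=2

issued = [0, 2]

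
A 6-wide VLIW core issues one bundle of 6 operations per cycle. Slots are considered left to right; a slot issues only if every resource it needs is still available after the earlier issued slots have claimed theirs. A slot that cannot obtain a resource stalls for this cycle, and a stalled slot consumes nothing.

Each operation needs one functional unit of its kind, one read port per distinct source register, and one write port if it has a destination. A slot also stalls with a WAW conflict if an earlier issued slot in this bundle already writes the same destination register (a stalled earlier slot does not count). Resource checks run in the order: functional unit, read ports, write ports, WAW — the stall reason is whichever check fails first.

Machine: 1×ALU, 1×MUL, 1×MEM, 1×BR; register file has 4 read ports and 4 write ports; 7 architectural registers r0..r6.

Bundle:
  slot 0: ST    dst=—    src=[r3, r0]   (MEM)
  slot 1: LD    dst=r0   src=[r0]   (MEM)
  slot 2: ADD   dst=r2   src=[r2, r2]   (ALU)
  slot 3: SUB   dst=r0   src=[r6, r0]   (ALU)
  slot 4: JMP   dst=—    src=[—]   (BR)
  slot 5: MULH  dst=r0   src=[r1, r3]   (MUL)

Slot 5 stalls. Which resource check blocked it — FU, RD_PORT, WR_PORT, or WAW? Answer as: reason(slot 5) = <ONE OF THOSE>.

[0] MEM needs rd=2 wr=0: ok; after: ALU=1 MUL=1 MEM=0 BR=1, R=2, W=4
[1] MEM needs rd=1 wr=1: FU; after: ALU=1 MUL=1 MEM=0 BR=1, R=2, W=4
[2] ALU needs rd=1 wr=1: ok; after: ALU=0 MUL=1 MEM=0 BR=1, R=1, W=3
[3] ALU needs rd=2 wr=1: FU; after: ALU=0 MUL=1 MEM=0 BR=1, R=1, W=3
[4] BR needs rd=0 wr=0: ok; after: ALU=0 MUL=1 MEM=0 BR=0, R=1, W=3
[5] MUL needs rd=2 wr=1: RD_PORT; after: ALU=0 MUL=1 MEM=0 BR=0, R=1, W=3

reason(slot 5) = RD_PORT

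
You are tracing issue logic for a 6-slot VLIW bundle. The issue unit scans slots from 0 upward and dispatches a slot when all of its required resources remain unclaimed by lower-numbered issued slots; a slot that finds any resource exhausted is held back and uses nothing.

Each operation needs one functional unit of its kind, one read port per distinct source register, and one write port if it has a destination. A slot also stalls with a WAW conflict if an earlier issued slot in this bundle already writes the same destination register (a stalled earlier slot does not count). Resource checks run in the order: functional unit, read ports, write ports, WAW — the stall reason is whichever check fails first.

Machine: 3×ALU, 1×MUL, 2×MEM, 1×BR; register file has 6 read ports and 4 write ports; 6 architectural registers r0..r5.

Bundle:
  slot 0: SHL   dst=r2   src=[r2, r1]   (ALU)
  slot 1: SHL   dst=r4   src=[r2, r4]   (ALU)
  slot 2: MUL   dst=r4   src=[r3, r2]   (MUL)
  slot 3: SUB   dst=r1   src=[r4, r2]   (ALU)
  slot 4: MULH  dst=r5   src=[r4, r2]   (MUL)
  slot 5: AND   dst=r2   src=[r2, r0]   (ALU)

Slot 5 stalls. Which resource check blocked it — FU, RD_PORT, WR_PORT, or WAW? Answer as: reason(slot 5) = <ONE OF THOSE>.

reason(slot 5) = FU

(0) want 1×ALU +2rd +1wr — yes → AL2|MU1|ME2|BR1|rd4|wr3
(1) want 1×ALU +2rd +1wr — yes → AL1|MU1|ME2|BR1|rd2|wr2
(2) want 1×MUL +2rd +1wr — WAW → AL1|MU1|ME2|BR1|rd2|wr2
(3) want 1×ALU +2rd +1wr — yes → AL0|MU1|ME2|BR1|rd0|wr1
(4) want 1×MUL +2rd +1wr — RD_PORT → AL0|MU1|ME2|BR1|rd0|wr1
(5) want 1×ALU +2rd +1wr — FU → AL0|MU1|ME2|BR1|rd0|wr1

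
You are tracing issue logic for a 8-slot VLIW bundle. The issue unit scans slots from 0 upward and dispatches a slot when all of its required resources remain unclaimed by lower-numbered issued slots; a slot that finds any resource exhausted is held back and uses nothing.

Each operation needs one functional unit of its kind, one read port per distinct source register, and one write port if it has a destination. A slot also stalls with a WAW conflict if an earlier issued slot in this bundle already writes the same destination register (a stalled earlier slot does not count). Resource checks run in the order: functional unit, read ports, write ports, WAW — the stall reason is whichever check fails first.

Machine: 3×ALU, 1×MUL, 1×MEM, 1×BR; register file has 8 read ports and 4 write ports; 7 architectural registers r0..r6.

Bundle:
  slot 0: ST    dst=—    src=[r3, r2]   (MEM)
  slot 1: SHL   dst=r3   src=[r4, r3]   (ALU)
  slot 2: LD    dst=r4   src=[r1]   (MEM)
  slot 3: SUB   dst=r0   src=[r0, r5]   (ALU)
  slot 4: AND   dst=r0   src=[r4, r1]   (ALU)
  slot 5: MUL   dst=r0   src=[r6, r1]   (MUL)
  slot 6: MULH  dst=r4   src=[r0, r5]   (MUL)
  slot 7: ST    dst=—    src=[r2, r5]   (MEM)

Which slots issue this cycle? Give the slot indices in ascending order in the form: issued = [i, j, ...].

slot 0 (MEM): ISSUE — free A3,Mu1,Ld0,B1 rp6 wp4
slot 1 (ALU): ISSUE — free A2,Mu1,Ld0,B1 rp4 wp3
slot 2 (MEM): stall FU — free A2,Mu1,Ld0,B1 rp4 wp3
slot 3 (ALU): ISSUE — free A1,Mu1,Ld0,B1 rp2 wp2
slot 4 (ALU): stall WAW — free A1,Mu1,Ld0,B1 rp2 wp2
slot 5 (MUL): stall WAW — free A1,Mu1,Ld0,B1 rp2 wp2
slot 6 (MUL): ISSUE — free A1,Mu0,Ld0,B1 rp0 wp1
slot 7 (MEM): stall FU — free A1,Mu0,Ld0,B1 rp0 wp1

issued = [0, 1, 3, 6]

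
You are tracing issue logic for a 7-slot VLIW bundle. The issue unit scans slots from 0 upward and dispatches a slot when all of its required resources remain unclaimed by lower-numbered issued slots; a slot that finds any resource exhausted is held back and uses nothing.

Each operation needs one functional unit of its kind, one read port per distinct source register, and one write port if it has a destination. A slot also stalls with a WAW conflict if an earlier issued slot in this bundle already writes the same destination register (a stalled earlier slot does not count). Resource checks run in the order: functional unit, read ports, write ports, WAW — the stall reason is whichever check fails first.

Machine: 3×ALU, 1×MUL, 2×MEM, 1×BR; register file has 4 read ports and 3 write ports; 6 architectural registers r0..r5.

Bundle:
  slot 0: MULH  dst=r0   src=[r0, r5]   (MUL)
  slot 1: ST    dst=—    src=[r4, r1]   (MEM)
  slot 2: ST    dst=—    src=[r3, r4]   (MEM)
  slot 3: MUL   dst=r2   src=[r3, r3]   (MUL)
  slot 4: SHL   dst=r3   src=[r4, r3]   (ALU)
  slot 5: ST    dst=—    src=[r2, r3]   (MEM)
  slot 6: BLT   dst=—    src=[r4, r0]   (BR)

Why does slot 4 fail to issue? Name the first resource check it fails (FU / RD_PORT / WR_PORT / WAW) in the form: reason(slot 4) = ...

(0) want 1×MUL +2rd +1wr — yes → AL3|MU0|ME2|BR1|rd2|wr2
(1) want 1×MEM +2rd +0wr — yes → AL3|MU0|ME1|BR1|rd0|wr2
(2) want 1×MEM +2rd +0wr — RD_PORT → AL3|MU0|ME1|BR1|rd0|wr2
(3) want 1×MUL +1rd +1wr — FU → AL3|MU0|ME1|BR1|rd0|wr2
(4) want 1×ALU +2rd +1wr — RD_PORT → AL3|MU0|ME1|BR1|rd0|wr2
(5) want 1×MEM +2rd +0wr — RD_PORT → AL3|MU0|ME1|BR1|rd0|wr2
(6) want 1×BR +2rd +0wr — RD_PORT → AL3|MU0|ME1|BR1|rd0|wr2

reason(slot 4) = RD_PORT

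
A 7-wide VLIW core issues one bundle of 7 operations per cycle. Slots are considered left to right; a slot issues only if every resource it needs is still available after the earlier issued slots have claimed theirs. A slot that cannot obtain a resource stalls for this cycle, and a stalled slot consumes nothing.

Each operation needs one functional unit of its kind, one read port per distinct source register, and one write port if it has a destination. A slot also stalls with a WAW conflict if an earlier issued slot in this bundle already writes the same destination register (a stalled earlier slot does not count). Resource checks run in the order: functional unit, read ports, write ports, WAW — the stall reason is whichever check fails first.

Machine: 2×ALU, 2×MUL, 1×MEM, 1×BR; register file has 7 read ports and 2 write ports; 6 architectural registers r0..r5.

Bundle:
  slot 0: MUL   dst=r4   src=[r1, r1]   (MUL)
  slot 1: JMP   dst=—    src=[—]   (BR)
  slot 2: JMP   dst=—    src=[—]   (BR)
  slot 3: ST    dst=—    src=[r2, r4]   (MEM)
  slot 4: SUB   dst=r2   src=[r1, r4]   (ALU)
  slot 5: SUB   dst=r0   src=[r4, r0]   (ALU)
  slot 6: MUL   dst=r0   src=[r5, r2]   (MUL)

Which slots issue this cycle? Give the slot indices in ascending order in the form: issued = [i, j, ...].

slot 0 (MUL): ISSUE — free A2,Mu1,Ld1,B1 rp6 wp1
slot 1 (BR): ISSUE — free A2,Mu1,Ld1,B0 rp6 wp1
slot 2 (BR): stall FU — free A2,Mu1,Ld1,B0 rp6 wp1
slot 3 (MEM): ISSUE — free A2,Mu1,Ld0,B0 rp4 wp1
slot 4 (ALU): ISSUE — free A1,Mu1,Ld0,B0 rp2 wp0
slot 5 (ALU): stall WR_PORT — free A1,Mu1,Ld0,B0 rp2 wp0
slot 6 (MUL): stall WR_PORT — free A1,Mu1,Ld0,B0 rp2 wp0

issued = [0, 1, 3, 4]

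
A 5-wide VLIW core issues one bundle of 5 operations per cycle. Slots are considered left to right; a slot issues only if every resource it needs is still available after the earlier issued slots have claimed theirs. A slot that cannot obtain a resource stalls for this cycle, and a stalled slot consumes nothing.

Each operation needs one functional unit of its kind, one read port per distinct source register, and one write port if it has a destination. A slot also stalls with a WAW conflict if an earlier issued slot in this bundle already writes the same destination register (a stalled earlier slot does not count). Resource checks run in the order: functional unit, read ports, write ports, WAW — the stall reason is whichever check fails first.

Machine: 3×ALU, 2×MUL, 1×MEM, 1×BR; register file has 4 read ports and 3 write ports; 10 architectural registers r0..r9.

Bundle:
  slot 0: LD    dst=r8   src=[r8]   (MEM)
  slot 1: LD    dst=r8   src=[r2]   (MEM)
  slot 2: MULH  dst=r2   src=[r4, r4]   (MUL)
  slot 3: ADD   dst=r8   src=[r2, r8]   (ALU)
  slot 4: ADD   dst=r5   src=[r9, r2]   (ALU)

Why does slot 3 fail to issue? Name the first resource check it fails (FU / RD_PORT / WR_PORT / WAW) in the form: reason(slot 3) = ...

(0) want 1×MEM +1rd +1wr — yes → AL3|MU2|ME0|BR1|rd3|wr2
(1) want 1×MEM +1rd +1wr — FU → AL3|MU2|ME0|BR1|rd3|wr2
(2) want 1×MUL +1rd +1wr — yes → AL3|MU1|ME0|BR1|rd2|wr1
(3) want 1×ALU +2rd +1wr — WAW → AL3|MU1|ME0|BR1|rd2|wr1
(4) want 1×ALU +2rd +1wr — yes → AL2|MU1|ME0|BR1|rd0|wr0

reason(slot 3) = WAW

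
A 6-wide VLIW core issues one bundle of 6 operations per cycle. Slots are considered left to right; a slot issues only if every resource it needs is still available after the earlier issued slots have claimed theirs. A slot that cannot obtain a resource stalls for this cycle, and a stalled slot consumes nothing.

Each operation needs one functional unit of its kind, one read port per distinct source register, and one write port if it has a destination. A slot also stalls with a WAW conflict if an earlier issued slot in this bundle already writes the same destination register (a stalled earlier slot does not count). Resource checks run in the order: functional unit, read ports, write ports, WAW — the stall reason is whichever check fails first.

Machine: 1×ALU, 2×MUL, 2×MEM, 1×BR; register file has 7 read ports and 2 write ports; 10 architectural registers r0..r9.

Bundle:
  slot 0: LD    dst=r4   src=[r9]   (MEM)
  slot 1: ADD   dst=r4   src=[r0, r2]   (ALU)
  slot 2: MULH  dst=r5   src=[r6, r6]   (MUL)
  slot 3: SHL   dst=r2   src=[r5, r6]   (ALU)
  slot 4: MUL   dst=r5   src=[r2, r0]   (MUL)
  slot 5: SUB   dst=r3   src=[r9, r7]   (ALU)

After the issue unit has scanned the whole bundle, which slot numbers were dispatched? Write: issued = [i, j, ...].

issued = [0, 2]

(0) want 1×MEM +1rd +1wr — yes → AL1|MU2|ME1|BR1|rd6|wr1
(1) want 1×ALU +2rd +1wr — WAW → AL1|MU2|ME1|BR1|rd6|wr1
(2) want 1×MUL +1rd +1wr — yes → AL1|MU1|ME1|BR1|rd5|wr0
(3) want 1×ALU +2rd +1wr — WR_PORT → AL1|MU1|ME1|BR1|rd5|wr0
(4) want 1×MUL +2rd +1wr — WR_PORT → AL1|MU1|ME1|BR1|rd5|wr0
(5) want 1×ALU +2rd +1wr — WR_PORT → AL1|MU1|ME1|BR1|rd5|wr0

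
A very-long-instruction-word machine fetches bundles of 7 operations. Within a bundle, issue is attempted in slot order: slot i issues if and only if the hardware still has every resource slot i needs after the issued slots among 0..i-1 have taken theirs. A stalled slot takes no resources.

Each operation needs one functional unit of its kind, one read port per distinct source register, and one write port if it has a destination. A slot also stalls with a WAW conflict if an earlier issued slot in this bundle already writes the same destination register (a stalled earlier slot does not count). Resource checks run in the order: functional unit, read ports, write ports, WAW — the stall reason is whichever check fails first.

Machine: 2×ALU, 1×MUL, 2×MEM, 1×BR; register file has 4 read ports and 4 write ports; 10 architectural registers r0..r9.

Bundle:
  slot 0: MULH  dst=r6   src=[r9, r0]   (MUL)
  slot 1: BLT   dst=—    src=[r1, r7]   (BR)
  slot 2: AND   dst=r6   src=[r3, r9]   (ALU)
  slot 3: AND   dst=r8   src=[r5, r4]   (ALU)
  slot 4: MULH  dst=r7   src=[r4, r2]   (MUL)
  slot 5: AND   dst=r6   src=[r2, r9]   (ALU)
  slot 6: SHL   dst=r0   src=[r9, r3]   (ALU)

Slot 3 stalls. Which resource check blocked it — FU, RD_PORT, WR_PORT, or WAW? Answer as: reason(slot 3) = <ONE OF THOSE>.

reason(slot 3) = RD_PORT

#0 MUL src=r9,r0 dispatched  <A:2 Mu:0 Ld:2 B:1 rd:2 wr:3>
#1 BR src=r1,r7 dispatched  <A:2 Mu:0 Ld:2 B:0 rd:0 wr:3>
#2 ALU src=r3,r9 held:RD_PORT  <A:2 Mu:0 Ld:2 B:0 rd:0 wr:3>
#3 ALU src=r5,r4 held:RD_PORT  <A:2 Mu:0 Ld:2 B:0 rd:0 wr:3>
#4 MUL src=r4,r2 held:FU  <A:2 Mu:0 Ld:2 B:0 rd:0 wr:3>
#5 ALU src=r2,r9 held:RD_PORT  <A:2 Mu:0 Ld:2 B:0 rd:0 wr:3>
#6 ALU src=r9,r3 held:RD_PORT  <A:2 Mu:0 Ld:2 B:0 rd:0 wr:3>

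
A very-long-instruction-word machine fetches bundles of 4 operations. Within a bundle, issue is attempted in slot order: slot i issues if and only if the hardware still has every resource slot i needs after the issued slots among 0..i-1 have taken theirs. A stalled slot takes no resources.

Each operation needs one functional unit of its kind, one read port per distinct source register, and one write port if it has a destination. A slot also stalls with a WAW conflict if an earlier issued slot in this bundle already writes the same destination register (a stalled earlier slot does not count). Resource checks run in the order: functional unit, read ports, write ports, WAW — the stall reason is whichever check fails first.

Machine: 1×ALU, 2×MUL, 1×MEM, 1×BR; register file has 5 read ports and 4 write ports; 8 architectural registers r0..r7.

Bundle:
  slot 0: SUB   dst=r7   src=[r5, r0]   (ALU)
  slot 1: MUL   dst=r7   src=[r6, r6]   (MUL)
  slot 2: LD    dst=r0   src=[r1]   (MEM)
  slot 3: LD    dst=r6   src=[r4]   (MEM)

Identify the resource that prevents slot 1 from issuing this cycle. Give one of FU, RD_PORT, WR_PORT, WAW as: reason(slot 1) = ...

slot 0 (ALU): ISSUE — free A0,Mu2,Ld1,B1 rp3 wp3
slot 1 (MUL): stall WAW — free A0,Mu2,Ld1,B1 rp3 wp3
slot 2 (MEM): ISSUE — free A0,Mu2,Ld0,B1 rp2 wp2
slot 3 (MEM): stall FU — free A0,Mu2,Ld0,B1 rp2 wp2

reason(slot 1) = WAW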